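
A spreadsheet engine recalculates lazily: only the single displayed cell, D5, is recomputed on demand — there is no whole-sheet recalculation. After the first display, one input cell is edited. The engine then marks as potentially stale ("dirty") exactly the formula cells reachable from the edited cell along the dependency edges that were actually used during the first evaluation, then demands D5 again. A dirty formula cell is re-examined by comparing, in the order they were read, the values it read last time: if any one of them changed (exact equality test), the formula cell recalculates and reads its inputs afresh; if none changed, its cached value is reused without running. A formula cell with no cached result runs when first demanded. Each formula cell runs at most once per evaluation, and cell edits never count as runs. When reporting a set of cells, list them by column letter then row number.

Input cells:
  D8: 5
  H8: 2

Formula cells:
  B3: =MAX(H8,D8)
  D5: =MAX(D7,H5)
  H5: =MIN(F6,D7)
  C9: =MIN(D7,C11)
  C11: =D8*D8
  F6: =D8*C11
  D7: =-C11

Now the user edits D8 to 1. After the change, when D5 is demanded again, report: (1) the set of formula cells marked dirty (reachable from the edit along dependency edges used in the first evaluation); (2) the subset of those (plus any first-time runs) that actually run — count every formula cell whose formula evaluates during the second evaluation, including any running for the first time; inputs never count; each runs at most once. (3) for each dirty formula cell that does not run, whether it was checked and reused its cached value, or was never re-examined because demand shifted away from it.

First evaluation (everything demanded from the output):
  C11 = 5 * 5 = 25
  D7 = -(25) = -25
  F6 = 5 * 25 = 125
  H5 = MIN(125, -25) = -25
  D5 = MAX(-25, -25) = -25

Propagation after the edit:
  C11: runs — D8 5->1; D8 5->1; result 1.
  D7: runs — C11 25->1; result -1.
  F6: runs — D8 5->1; C11 25->1; result 1.
  H5: runs — F6 125->1; D7 -25->-1; result -1.
  D5: runs — D7 -25->-1; H5 -25->-1; result -1.

Marked dirty: C11, D5, D7, F6, H5.
Formula cells that run: C11, D5, D7, F6, H5 — 5 in total.
Every dirty formula cell ran.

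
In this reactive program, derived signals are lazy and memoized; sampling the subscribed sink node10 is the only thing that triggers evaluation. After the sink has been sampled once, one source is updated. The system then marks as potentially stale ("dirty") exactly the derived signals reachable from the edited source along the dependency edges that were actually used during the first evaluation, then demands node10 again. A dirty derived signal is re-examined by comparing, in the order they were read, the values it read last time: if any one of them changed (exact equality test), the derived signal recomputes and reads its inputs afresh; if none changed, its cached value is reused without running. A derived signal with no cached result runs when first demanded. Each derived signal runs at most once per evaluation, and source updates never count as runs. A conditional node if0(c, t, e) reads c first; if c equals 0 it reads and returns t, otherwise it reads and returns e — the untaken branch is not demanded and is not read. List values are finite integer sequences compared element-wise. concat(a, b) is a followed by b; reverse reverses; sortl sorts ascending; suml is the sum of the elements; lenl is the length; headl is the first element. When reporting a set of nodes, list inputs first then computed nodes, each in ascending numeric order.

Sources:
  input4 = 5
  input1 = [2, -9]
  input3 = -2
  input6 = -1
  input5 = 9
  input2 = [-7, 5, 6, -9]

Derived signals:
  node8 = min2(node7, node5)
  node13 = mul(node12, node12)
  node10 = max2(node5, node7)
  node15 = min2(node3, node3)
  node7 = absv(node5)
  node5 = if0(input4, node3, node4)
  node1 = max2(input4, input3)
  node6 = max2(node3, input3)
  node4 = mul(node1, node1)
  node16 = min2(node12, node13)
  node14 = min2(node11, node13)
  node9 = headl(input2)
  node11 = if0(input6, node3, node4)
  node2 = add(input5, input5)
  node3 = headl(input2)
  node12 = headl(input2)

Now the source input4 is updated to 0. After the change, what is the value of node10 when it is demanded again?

First demand of the output computes:
  node1 = max2(5, -2) = 5
  node4 = mul(5, 5) = 25
  node5 = if0(input4=5 -> else branch node4) = 25
  node7 = absv(25) = 25
  node10 = max2(25, 25) = 25

After the edit, cleaning proceeds:
  node1: stays stale; no demand reaches it after the flip.
  node3: had never run; runs now, result -7.
  node4: stays stale; no demand reaches it after the flip.
  node5: a read changed (input4 5->0) — executes, giving -7.
  node7: a read changed (node5 25->-7) — executes, giving 7.
  node10: a read changed (node5 25->-7; node7 25->7) — executes, giving 7.

Note the branch switch — demand abandons node1, node4, which are never re-examined.

Demanding node10 again yields 7.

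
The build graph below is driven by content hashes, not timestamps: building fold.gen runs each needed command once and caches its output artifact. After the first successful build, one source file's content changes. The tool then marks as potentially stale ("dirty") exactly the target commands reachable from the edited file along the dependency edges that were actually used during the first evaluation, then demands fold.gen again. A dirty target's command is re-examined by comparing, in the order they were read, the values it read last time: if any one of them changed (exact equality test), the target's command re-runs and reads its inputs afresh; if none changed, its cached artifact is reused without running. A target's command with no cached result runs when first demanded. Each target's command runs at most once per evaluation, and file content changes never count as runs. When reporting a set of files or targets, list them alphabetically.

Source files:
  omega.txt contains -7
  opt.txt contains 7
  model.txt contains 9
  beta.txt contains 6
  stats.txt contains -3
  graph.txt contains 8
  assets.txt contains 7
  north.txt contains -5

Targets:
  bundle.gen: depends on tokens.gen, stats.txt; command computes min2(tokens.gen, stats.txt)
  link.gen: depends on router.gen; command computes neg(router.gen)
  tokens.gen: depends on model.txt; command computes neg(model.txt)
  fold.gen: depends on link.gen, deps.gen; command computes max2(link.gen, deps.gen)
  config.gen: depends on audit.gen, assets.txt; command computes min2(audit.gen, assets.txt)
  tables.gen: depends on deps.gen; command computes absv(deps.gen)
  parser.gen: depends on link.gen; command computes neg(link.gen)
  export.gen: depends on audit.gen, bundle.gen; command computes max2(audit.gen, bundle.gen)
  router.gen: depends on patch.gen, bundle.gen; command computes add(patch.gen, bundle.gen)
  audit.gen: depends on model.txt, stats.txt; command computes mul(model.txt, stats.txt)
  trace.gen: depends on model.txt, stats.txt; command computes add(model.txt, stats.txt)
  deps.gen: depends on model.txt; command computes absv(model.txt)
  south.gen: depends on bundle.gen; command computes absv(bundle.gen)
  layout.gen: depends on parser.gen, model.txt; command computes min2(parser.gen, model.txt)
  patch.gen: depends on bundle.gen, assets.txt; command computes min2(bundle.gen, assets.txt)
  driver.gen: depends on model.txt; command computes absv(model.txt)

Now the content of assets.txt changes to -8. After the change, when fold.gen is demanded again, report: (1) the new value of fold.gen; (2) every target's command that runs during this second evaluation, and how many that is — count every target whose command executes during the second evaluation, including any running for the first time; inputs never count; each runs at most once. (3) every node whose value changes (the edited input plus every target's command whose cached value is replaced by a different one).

fold.gen now evaluates to 18.
Run set: patch.gen (1 run).
Changed values: assets.txt.
The important point: patch.gen recomputes to an identical value, and the output ends up unchanged.

Initial pass — values computed on the first demand:
  deps.gen = absv(9) = 9
  tokens.gen = neg(9) = -9
  bundle.gen = min2(-9, -3) = -9
  patch.gen = min2(-9, 7) = -9
  router.gen = add(-9, -9) = -18
  link.gen = neg(-18) = 18
  fold.gen = max2(18, 9) = 18

Second demand — change propagation:
  patch.gen: re-runs because assets.txt 7->-8; new result -9 (unchanged).
  router.gen: re-examined; everything it read last time is the same (patch.gen unchanged, bundle.gen unchanged) — cache -18 kept, no run.
  link.gen: re-examined; everything it read last time is the same (router.gen unchanged) — cache 18 kept, no run.
  fold.gen: re-examined; everything it read last time is the same (link.gen unchanged, deps.gen unchanged) — cache 18 kept, no run.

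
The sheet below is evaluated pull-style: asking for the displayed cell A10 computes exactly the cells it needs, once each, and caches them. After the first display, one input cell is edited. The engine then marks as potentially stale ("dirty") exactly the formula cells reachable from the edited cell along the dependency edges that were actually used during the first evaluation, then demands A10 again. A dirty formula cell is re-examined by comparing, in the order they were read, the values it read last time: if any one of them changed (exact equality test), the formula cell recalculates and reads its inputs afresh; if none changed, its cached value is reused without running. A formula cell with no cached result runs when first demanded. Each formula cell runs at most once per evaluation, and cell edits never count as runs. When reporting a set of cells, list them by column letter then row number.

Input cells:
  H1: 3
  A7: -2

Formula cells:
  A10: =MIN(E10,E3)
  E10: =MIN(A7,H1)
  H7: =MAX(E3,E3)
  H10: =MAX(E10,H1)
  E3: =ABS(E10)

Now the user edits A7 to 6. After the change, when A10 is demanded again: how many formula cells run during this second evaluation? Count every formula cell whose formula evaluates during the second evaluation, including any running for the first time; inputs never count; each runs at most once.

3 formula cells run: A10, E3, E10.

First demand of the output computes:
  E10 = MIN(-2, 3) = -2
  E3 = ABS(-2) = 2
  A10 = MIN(-2, 2) = -2

After the edit, cleaning proceeds:
  E10: a read changed (A7 -2->6) — executes, giving 3.
  E3: a read changed (E10 -2->3) — executes, giving 3.
  A10: a read changed (E10 -2->3; E3 2->3) — executes, giving 3.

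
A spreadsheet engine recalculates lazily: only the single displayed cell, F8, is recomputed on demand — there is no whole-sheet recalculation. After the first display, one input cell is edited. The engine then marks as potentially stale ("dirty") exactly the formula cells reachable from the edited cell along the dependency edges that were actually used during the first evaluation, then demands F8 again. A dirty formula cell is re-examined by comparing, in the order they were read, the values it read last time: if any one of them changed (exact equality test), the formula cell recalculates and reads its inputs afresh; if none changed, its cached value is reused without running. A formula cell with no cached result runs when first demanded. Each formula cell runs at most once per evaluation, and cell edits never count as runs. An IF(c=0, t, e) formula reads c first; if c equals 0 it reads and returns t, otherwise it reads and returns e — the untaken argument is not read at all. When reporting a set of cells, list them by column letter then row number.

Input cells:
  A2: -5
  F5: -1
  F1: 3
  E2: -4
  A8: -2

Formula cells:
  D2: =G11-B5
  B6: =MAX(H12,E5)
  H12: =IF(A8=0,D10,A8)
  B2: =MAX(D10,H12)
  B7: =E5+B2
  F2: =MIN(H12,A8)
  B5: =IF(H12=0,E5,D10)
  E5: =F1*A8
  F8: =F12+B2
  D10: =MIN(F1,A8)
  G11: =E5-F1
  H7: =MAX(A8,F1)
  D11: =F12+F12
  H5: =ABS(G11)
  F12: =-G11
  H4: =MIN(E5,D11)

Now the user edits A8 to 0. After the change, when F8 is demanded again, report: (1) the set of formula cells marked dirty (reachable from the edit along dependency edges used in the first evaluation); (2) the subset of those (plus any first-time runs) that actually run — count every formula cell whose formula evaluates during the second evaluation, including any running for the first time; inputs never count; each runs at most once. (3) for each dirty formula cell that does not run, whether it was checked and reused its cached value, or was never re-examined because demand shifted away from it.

Marked dirty: B2, D10, E5, F8, F12, G11, H12.
Formula cells that run: B2, D10, E5, F8, F12, G11, H12 — 7 in total.
Every dirty formula cell ran.

First evaluation (everything demanded from the output):
  D10 = MIN(3, -2) = -2
  E5 = 3 * -2 = -6
  G11 = -6 - 3 = -9
  F12 = -(-9) = 9
  H12 = IF(A8=0: A8=-2 -> else branch A8) = -2
  B2 = MAX(-2, -2) = -2
  F8 = 9 + -2 = 7

Propagation after the edit:
  D10: runs — A8 -2->0; result 0.
  E5: runs — A8 -2->0; result 0.
  G11: runs — E5 -6->0; result -3.
  F12: runs — G11 -9->-3; result 3.
  H12: runs — A8 -2->0; A8 -2->0; result 0.
  B2: runs — D10 -2->0; H12 -2->0; result 0.
  F8: runs — F12 9->3; B2 -2->0; result 3.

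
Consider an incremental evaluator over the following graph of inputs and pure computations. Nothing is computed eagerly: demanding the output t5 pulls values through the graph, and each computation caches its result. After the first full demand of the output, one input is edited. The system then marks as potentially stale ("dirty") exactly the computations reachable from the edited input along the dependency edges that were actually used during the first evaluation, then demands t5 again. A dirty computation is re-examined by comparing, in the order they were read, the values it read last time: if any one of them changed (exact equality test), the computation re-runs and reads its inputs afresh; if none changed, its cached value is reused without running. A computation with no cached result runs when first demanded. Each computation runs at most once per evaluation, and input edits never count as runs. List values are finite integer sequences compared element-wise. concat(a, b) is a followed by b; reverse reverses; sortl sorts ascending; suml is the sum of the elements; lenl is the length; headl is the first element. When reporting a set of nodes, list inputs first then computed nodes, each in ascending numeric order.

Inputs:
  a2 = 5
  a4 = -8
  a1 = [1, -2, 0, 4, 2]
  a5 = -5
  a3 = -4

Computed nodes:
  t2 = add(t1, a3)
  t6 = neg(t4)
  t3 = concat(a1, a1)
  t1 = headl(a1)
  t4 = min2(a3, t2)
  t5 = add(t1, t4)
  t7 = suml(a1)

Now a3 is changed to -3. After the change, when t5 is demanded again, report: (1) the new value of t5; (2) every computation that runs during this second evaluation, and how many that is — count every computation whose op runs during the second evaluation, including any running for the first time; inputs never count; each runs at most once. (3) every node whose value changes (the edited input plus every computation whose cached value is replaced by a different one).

Initial pass — values computed on the first demand:
  t1 = headl([1, -2, 0, 4, 2]) = 1
  t2 = add(1, -4) = -3
  t4 = min2(-4, -3) = -4
  t5 = add(1, -4) = -3

Second demand — change propagation:
  t2: re-runs because a3 -4->-3; new result -2.
  t4: re-runs because a3 -4->-3; t2 -3->-2; new result -3.
  t5: re-runs because t4 -4->-3; new result -2.

t5 now evaluates to -2.
Run set: t2, t4, t5 (3 run).
Changed values: a3, t2, t4, t5.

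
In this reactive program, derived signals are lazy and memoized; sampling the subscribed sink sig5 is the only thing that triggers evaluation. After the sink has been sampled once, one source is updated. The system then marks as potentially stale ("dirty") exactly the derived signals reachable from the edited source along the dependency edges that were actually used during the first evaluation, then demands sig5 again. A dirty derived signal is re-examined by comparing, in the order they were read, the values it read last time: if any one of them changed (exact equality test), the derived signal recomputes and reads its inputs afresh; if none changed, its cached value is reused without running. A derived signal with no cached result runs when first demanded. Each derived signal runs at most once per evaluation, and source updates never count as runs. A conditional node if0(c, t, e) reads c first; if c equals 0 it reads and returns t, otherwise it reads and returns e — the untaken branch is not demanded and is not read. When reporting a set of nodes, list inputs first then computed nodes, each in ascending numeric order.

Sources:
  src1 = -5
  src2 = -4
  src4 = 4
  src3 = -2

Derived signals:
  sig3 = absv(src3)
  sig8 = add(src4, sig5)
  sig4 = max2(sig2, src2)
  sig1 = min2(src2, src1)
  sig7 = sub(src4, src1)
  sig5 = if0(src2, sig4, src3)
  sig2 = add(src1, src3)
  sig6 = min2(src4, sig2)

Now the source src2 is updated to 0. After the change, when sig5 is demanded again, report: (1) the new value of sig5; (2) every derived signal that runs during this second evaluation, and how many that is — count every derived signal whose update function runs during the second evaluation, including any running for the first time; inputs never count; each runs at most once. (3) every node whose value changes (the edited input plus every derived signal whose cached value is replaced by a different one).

First demand of the output computes:
  sig5 = if0(src2=-4 -> else branch src3) = -2

After the edit, cleaning proceeds:
  sig2: had never run; runs now, result -7.
  sig4: had never run; runs now, result 0.
  sig5: a read changed (src2 -4->0) — executes, giving 0.

Note the branch switch — sig2, sig4 had no cache and run now for the first time.

Demanding sig5 again yields 0.
3 derived signals run: sig2, sig4, sig5.
The nodes whose values change: src2, sig5.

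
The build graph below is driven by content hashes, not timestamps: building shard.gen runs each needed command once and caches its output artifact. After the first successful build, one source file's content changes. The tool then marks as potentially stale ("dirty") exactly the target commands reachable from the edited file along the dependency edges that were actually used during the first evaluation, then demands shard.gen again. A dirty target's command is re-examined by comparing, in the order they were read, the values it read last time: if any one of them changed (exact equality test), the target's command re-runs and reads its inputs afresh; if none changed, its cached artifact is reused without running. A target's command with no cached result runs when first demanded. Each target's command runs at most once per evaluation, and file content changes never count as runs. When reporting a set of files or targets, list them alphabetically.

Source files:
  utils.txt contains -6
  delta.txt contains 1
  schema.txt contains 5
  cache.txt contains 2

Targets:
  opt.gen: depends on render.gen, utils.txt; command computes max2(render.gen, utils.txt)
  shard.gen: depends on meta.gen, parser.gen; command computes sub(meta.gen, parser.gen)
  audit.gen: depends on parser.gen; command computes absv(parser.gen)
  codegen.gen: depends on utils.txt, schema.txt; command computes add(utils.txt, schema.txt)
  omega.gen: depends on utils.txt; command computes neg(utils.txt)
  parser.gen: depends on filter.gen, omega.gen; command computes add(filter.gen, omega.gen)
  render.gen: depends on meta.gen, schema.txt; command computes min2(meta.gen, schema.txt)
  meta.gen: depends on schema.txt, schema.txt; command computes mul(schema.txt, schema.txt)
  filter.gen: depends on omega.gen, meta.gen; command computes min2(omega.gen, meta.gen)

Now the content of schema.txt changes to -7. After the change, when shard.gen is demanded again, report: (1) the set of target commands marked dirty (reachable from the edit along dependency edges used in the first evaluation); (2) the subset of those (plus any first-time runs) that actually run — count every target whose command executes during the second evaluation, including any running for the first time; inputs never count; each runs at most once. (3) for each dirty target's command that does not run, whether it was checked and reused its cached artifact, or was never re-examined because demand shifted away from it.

Dirty set: filter.gen, meta.gen, parser.gen, shard.gen.
Run set: filter.gen, meta.gen, shard.gen (3 run).
Re-examined without running (cache reused): parser.gen.
The important point: at parser.gen every value read last time is unchanged, so the dirty flag clears without a run.

Initial pass — values computed on the first demand:
  meta.gen = mul(5, 5) = 25
  omega.gen = neg(-6) = 6
  filter.gen = min2(6, 25) = 6
  parser.gen = add(6, 6) = 12
  shard.gen = sub(25, 12) = 13

Second demand — change propagation:
  meta.gen: re-runs because schema.txt 5->-7; schema.txt 5->-7; new result 49.
  filter.gen: re-runs because meta.gen 25->49; new result 6 (unchanged).
  parser.gen: re-examined; everything it read last time is the same (filter.gen unchanged, omega.gen unchanged) — cache 12 kept, no run.
  shard.gen: re-runs because meta.gen 25->49; new result 37.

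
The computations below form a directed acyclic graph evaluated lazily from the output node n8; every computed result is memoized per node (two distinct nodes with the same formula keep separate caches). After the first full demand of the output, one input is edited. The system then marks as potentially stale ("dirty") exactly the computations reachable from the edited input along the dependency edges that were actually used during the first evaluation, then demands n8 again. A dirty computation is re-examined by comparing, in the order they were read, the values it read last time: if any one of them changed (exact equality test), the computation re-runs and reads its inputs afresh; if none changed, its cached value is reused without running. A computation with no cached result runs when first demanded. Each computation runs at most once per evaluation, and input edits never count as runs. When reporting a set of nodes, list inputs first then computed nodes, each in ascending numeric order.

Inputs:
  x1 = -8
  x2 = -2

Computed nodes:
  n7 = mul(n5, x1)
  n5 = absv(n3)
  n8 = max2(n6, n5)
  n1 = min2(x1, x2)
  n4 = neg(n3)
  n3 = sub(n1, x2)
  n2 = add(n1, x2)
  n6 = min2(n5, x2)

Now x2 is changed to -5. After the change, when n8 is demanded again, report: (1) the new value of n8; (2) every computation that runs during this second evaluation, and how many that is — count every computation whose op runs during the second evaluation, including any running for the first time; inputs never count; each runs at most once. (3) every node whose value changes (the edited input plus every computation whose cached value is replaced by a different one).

First demand of the output computes:
  n1 = min2(-8, -2) = -8
  n3 = sub(-8, -2) = -6
  n5 = absv(-6) = 6
  n6 = min2(6, -2) = -2
  n8 = max2(-2, 6) = 6

After the edit, cleaning proceeds:
  n1: a read changed (x2 -2->-5) — executes, giving -8 — identical to its old value.
  n3: a read changed (x2 -2->-5) — executes, giving -3.
  n5: a read changed (n3 -6->-3) — executes, giving 3.
  n6: a read changed (n5 6->3; x2 -2->-5) — executes, giving -5.
  n8: a read changed (n6 -2->-5; n5 6->3) — executes, giving 3.

Demanding n8 again yields 3.
5 computations run: n1, n3, n5, n6, n8.
The nodes whose values change: x2, n3, n5, n6, n8.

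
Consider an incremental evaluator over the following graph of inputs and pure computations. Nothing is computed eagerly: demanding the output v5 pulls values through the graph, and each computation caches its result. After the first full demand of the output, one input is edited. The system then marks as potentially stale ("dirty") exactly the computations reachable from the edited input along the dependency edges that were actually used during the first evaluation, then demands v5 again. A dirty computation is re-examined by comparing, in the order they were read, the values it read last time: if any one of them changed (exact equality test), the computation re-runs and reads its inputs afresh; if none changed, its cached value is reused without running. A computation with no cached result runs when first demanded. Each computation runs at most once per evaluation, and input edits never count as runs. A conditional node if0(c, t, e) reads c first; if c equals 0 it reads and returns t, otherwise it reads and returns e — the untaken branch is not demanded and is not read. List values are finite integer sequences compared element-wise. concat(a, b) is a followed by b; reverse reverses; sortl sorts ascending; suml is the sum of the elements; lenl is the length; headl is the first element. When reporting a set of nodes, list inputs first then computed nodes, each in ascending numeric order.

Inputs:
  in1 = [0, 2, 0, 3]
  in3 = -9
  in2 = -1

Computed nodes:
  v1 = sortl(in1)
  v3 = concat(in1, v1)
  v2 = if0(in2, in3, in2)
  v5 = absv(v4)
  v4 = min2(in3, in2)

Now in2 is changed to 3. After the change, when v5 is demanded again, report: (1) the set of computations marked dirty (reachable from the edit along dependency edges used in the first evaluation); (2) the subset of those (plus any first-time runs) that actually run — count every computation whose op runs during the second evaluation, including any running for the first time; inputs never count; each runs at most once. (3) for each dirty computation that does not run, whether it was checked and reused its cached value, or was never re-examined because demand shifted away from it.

Dirty set: v4, v5.
Run set: v4 (1 run).
Re-examined without running (cache reused): v5.
The important point: v4 recomputes to an identical value, and the output ends up unchanged.

Initial pass — values computed on the first demand:
  v4 = min2(-9, -1) = -9
  v5 = absv(-9) = 9

Second demand — change propagation:
  v4: re-runs because in2 -1->3; new result -9 (unchanged).
  v5: re-examined; everything it read last time is the same (v4 unchanged) — cache 9 kept, no run.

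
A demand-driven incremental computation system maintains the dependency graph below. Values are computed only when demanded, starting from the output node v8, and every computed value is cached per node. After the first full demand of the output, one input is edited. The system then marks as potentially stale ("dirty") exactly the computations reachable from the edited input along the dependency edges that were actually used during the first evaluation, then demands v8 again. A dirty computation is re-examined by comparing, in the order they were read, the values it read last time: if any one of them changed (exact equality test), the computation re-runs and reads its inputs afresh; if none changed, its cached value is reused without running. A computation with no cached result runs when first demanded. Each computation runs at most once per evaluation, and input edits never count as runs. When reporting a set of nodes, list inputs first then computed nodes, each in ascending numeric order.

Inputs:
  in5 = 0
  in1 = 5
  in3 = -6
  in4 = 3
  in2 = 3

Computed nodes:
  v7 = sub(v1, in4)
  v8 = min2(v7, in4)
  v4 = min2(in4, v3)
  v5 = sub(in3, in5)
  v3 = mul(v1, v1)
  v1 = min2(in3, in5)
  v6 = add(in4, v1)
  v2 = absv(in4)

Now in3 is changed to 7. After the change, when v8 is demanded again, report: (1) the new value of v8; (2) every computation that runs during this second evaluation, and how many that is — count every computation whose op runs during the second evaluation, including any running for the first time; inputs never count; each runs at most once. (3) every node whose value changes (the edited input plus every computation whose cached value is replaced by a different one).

New value of v8: -3.
Computations that run: v1, v7, v8 — 3 in total.
Values that change: in3, v1, v7, v8.

First evaluation (everything demanded from the output):
  v1 = min2(-6, 0) = -6
  v7 = sub(-6, 3) = -9
  v8 = min2(-9, 3) = -9

Propagation after the edit:
  v1: runs — in3 -6->7; result 0.
  v7: runs — v1 -6->0; result -3.
  v8: runs — v7 -9->-3; result -3.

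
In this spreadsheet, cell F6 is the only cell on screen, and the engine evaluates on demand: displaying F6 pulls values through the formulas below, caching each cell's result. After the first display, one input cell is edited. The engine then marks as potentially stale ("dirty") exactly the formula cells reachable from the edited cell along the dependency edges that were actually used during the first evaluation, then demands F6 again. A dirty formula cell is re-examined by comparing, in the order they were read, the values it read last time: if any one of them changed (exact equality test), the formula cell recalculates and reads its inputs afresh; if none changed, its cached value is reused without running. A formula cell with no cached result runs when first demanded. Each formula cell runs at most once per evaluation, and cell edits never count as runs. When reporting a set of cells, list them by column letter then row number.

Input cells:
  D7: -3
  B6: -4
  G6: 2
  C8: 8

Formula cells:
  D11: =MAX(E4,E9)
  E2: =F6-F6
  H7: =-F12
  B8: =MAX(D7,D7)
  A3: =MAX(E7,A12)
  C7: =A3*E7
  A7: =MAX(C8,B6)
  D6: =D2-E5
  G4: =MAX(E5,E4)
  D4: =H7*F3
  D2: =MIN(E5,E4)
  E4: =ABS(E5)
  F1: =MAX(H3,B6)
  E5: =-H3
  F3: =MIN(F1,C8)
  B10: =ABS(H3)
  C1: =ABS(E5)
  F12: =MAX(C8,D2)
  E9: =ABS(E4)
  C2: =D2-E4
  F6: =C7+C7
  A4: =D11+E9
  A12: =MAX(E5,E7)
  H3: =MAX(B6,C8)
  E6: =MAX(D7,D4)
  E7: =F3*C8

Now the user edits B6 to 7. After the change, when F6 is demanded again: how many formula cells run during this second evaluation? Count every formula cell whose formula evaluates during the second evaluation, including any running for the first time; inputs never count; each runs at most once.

Initial pass — values computed on the first demand:
  H3 = MAX(-4, 8) = 8
  E5 = -(8) = -8
  F1 = MAX(8, -4) = 8
  F3 = MIN(8, 8) = 8
  E7 = 8 * 8 = 64
  A12 = MAX(-8, 64) = 64
  A3 = MAX(64, 64) = 64
  C7 = 64 * 64 = 4096
  F6 = 4096 + 4096 = 8192

Second demand — change propagation:
  H3: re-runs because B6 -4->7; new result 8 (unchanged).
  E5: re-examined; everything it read last time is the same (H3 unchanged) — cache -8 kept, no run.
  F1: re-runs because B6 -4->7; new result 8 (unchanged).
  F3: re-examined; everything it read last time is the same (F1 unchanged, C8 unchanged) — cache 8 kept, no run.
  E7: re-examined; everything it read last time is the same (F3 unchanged, C8 unchanged) — cache 64 kept, no run.
  A12: re-examined; everything it read last time is the same (E5 unchanged, E7 unchanged) — cache 64 kept, no run.
  A3: re-examined; everything it read last time is the same (E7 unchanged, A12 unchanged) — cache 64 kept, no run.
  C7: re-examined; everything it read last time is the same (A3 unchanged, E7 unchanged) — cache 4096 kept, no run.
  F6: re-examined; everything it read last time is the same (C7 unchanged, C7 unchanged) — cache 8192 kept, no run.

The important point: at E5 every value read last time is unchanged, so the dirty flag clears without a run.

Run set: F1, H3 (2 run).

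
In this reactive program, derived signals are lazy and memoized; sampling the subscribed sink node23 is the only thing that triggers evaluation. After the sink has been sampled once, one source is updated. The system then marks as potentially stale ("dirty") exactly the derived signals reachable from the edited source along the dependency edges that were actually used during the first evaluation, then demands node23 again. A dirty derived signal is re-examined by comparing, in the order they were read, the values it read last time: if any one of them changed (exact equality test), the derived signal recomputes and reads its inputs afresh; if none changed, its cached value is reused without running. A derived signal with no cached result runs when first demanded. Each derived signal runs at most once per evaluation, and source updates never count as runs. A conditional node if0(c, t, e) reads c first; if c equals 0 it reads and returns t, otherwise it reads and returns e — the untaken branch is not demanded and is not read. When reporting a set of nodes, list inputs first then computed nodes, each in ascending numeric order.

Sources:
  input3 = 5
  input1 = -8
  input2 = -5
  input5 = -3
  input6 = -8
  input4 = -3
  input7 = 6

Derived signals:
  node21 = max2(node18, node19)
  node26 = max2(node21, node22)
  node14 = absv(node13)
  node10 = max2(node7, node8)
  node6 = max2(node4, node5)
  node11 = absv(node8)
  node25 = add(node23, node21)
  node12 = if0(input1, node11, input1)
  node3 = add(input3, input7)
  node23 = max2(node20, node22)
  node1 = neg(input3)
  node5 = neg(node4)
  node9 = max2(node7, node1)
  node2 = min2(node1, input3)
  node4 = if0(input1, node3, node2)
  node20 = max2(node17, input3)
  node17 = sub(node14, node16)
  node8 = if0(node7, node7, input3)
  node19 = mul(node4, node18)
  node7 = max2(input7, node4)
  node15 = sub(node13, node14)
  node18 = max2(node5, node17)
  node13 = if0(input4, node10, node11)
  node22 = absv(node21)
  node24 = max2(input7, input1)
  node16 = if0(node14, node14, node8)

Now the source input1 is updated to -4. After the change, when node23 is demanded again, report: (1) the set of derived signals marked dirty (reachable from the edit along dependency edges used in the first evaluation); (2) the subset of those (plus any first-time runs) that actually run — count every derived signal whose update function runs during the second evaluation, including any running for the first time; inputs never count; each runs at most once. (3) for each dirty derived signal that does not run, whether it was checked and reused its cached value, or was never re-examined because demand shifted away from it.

The edit dirties: node4, node5, node7, node8, node11, node13, node14, node16, node17, node18, node19, node20, node21, node22, node23.
1 derived signals run: node4.
Cache hits after checking: node5, node7, node8, node11, node13, node14, node16, node17, node18, node19, node20, node21, node22, node23.
Note the absorption at node4: it re-runs yet its value is the same, leaving the output's value untouched.

First demand of the output computes:
  node1 = neg(5) = -5
  node2 = min2(-5, 5) = -5
  node4 = if0(input1=-8 -> else branch node2) = -5
  node5 = neg(-5) = 5
  node7 = max2(6, -5) = 6
  node8 = if0(node7=6 -> else branch input3) = 5
  node11 = absv(5) = 5
  node13 = if0(input4=-3 -> else branch node11) = 5
  node14 = absv(5) = 5
  node16 = if0(node14=5 -> else branch node8) = 5
  node17 = sub(5, 5) = 0
  node18 = max2(5, 0) = 5
  node19 = mul(-5, 5) = -25
  node20 = max2(0, 5) = 5
  node21 = max2(5, -25) = 5
  node22 = absv(5) = 5
  node23 = max2(5, 5) = 5

After the edit, cleaning proceeds:
  node4: a read changed (input1 -8->-4) — executes, giving -5 — identical to its old value.
  node5: dirty, but its reads are unchanged (node4 unchanged); cached 5 stands.
  node7: dirty, but its reads are unchanged (input7 unchanged, node4 unchanged); cached 6 stands.
  node8: dirty, but its reads are unchanged (node7 unchanged, input3 unchanged); cached 5 stands.
  node11: dirty, but its reads are unchanged (node8 unchanged); cached 5 stands.
  node13: dirty, but its reads are unchanged (input4 unchanged, node11 unchanged); cached 5 stands.
  node14: dirty, but its reads are unchanged (node13 unchanged); cached 5 stands.
  node16: dirty, but its reads are unchanged (node14 unchanged, node8 unchanged); cached 5 stands.
  node17: dirty, but its reads are unchanged (node14 unchanged, node16 unchanged); cached 0 stands.
  node18: dirty, but its reads are unchanged (node5 unchanged, node17 unchanged); cached 5 stands.
  node19: dirty, but its reads are unchanged (node4 unchanged, node18 unchanged); cached -25 stands.
  node20: dirty, but its reads are unchanged (node17 unchanged, input3 unchanged); cached 5 stands.
  node21: dirty, but its reads are unchanged (node18 unchanged, node19 unchanged); cached 5 stands.
  node22: dirty, but its reads are unchanged (node21 unchanged); cached 5 stands.
  node23: dirty, but its reads are unchanged (node20 unchanged, node22 unchanged); cached 5 stands.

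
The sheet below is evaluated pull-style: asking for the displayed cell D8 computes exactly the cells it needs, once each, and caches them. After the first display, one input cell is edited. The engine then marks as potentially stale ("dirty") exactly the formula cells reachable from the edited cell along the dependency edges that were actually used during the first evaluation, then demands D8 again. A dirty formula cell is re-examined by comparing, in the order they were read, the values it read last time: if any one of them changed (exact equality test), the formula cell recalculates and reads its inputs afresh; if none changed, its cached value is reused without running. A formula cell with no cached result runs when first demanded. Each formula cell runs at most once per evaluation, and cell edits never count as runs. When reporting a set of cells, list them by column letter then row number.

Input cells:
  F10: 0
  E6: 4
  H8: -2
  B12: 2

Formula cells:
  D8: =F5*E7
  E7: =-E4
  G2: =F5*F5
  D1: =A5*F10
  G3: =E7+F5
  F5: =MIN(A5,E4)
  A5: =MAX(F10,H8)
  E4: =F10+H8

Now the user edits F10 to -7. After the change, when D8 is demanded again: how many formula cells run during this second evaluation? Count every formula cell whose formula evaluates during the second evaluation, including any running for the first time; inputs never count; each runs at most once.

First demand of the output computes:
  A5 = MAX(0, -2) = 0
  E4 = 0 + -2 = -2
  E7 = -(-2) = 2
  F5 = MIN(0, -2) = -2
  D8 = -2 * 2 = -4

After the edit, cleaning proceeds:
  A5: a read changed (F10 0->-7) — executes, giving -2.
  E4: a read changed (F10 0->-7) — executes, giving -9.
  E7: a read changed (E4 -2->-9) — executes, giving 9.
  F5: a read changed (A5 0->-2; E4 -2->-9) — executes, giving -9.
  D8: a read changed (F5 -2->-9; E7 2->9) — executes, giving -81.

5 formula cells run: A5, D8, E4, E7, F5.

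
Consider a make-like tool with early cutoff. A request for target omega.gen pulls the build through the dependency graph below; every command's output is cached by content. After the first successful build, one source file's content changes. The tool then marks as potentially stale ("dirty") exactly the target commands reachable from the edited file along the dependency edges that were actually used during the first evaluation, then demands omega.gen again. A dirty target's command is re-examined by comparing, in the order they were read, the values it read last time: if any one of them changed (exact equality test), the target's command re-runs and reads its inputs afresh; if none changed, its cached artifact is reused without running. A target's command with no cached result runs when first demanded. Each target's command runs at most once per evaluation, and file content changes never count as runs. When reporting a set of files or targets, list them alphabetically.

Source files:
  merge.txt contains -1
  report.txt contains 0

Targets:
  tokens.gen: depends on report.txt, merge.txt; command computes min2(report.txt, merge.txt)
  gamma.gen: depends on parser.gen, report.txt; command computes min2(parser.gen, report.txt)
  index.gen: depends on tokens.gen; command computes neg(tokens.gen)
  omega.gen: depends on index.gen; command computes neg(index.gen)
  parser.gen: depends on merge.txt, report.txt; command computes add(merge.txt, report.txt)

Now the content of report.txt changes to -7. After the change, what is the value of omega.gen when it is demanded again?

First demand of the output computes:
  tokens.gen = min2(0, -1) = -1
  index.gen = neg(-1) = 1
  omega.gen = neg(1) = -1

After the edit, cleaning proceeds:
  tokens.gen: a read changed (report.txt 0->-7) — executes, giving -7.
  index.gen: a read changed (tokens.gen -1->-7) — executes, giving 7.
  omega.gen: a read changed (index.gen 1->7) — executes, giving -7.

Demanding omega.gen again yields -7.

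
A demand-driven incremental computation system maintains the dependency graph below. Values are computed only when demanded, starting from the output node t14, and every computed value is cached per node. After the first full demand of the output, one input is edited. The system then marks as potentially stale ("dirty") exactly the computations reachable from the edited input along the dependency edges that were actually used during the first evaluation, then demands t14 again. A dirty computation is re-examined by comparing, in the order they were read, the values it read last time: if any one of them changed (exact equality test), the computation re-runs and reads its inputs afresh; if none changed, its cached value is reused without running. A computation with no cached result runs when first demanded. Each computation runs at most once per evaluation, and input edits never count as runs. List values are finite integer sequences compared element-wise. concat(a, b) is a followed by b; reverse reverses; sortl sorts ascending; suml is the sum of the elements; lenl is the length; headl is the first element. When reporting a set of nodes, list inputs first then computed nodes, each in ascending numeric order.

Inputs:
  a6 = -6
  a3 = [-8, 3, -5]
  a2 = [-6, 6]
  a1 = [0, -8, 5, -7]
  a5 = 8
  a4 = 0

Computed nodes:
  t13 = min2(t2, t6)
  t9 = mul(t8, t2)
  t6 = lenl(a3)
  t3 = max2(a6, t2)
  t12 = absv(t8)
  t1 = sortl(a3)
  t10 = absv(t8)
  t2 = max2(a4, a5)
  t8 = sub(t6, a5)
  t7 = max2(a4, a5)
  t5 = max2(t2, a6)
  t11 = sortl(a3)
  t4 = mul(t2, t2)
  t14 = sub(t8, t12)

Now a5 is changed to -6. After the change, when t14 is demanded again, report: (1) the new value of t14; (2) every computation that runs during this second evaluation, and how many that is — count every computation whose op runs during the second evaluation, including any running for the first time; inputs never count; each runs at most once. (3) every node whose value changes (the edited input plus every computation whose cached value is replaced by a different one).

New value of t14: 0.
Computations that run: t8, t12, t14 — 3 in total.
Values that change: a5, t8, t12, t14.

First evaluation (everything demanded from the output):
  t6 = lenl([-8, 3, -5]) = 3
  t8 = sub(3, 8) = -5
  t12 = absv(-5) = 5
  t14 = sub(-5, 5) = -10

Propagation after the edit:
  t8: runs — a5 8->-6; result 9.
  t12: runs — t8 -5->9; result 9.
  t14: runs — t8 -5->9; t12 5->9; result 0.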